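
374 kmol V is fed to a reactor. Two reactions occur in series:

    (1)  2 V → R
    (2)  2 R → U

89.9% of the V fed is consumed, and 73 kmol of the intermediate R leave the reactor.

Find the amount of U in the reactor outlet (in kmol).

Conversion of V: V consumed = 2ξ₁ = 0.899 × 374 → ξ₁ = 168.1 kmol.
R balance: n_R = 0 + 1ξ₁ − 2ξ₂ = 73 → ξ₂ = (1·168.1 − 73)/2 = 47.56 kmol.
Outlet amounts (n = n₀ + Σ ν·ξ):
  V: 374 − 2(168.1) = 37.77
  R: 0 + 1(168.1) − 2(47.56) = 73
  U: 0 + 1(47.56) = 47.56

47.6 kmol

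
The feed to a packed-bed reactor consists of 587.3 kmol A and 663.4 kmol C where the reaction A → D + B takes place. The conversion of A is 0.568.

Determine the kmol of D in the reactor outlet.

A reacted = 0.568 × 587.3 = 333.6 kmol; ν_A = −1, so ξ = 333.6/1 = 333.6 kmol.
Outlet amounts (n = n₀ + ν ξ):
  A: 587.3 − 1(333.6) = 253.7
  D: 0 + 1(333.6) = 333.6
  B: 0 + 1(333.6) = 333.6
  C: 663.4 (inert)

334 kmol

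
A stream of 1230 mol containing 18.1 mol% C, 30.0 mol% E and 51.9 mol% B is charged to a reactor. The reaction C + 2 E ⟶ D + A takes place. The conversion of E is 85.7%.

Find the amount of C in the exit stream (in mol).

64.5 mol

E reacted = 0.857 × 369 = 316.2 mol; ν_E = −2, so ξ = 316.2/2 = 158.1 mol.
Outlet amounts (n = n₀ + ν ξ):
  C: 222.6 − 1(158.1) = 64.51
  E: 369 − 2(158.1) = 52.77
  D: 0 + 1(158.1) = 158.1
  A: 0 + 1(158.1) = 158.1
  B: 638.4 (inert)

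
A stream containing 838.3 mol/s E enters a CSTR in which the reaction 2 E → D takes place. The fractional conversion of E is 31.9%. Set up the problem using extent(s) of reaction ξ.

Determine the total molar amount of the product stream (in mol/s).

705 mol/s

E reacted = 0.319 × 838.3 = 267.4 mol/s; ν_E = −2, so ξ = 267.4/2 = 133.7 mol/s.
Outlet amounts (n = n₀ + ν ξ):
  E: 838.3 − 2(133.7) = 570.9
  D: 0 + 1(133.7) = 133.7
Total out = 570.9 + 133.7 = 704.6 mol/s.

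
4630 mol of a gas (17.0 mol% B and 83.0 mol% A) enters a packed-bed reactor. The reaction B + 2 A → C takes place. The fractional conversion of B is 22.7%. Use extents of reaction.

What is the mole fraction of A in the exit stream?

0.816

B reacted = 0.227 × 787.1 = 178.7 mol; ν_B = −1, so ξ = 178.7/1 = 178.7 mol.
Outlet amounts (n = n₀ + ν ξ):
  B: 787.1 − 1(178.7) = 608.4
  A: 3843 − 2(178.7) = 3486
  C: 0 + 1(178.7) = 178.7
Total out = 4273 mol; y_A = 3486 / 4273 = 0.8158.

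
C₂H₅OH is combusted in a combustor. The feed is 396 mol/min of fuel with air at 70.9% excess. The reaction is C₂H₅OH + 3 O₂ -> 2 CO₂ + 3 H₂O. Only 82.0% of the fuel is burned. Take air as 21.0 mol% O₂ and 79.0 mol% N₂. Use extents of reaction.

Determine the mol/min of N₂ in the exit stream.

7640 mol/min

Stoichiometric O₂ = 3 × 396 = 1188 mol/min; O₂ fed = 1188 × 1.709 = 2030 mol/min.
N₂ fed = 2030 × 79/21 = 7638 mol/min.
Fuel reacted = 0.82 × 396 → ξ = 324.7 mol/min.
Outlet (n = n₀ + ν ξ):
  C₂H₅OH: 396 − 1(324.7) = 71.28
  O₂: 2030 − 3(324.7) = 1056
  N₂: 7638 (inert)
  CO₂: 0 + 2(324.7) = 649.4
  H₂O: 0 + 3(324.7) = 974.2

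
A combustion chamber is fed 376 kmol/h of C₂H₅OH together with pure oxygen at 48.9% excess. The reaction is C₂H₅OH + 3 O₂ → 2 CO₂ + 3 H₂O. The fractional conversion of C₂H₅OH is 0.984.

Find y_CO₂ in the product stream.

0.305

Stoichiometric O₂ = 3 × 376 = 1128 kmol/h; O₂ fed = 1128 × 1.489 = 1680 kmol/h.
Fuel reacted = 0.984 × 376 → ξ = 370 kmol/h.
Outlet (n = n₀ + ν ξ):
  C₂H₅OH: 376 − 1(370) = 6.016
  O₂: 1680 − 3(370) = 569.6
  CO₂: 0 + 2(370) = 740
  H₂O: 0 + 3(370) = 1110
Total out = 2426 kmol/h; y_CO₂ = 740 / 2426 = 0.3051.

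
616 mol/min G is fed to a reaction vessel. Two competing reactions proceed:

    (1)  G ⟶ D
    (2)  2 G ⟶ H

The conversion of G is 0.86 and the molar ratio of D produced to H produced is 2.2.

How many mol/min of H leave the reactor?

Conversion of G: G consumed = 0.86 × 616 = 529.8 mol/min = 1ξ₁ + 2ξ₂.
Selectivity: 1ξ₁ / (1ξ₂) = 2.2 → ξ₁ = 2.2 ξ₂.
Substitute: (1·2.2 + 2) ξ₂ = 529.8 → ξ₂ = 126.1 mol/min, ξ₁ = 277.5 mol/min.
Outlet amounts (n = n₀ + Σ ν·ξ):
  G: 616 − 1(277.5) − 2(126.1) = 86.24
  D: 0 + 1(277.5) = 277.5
  H: 0 + 1(126.1) = 126.1

126 mol/min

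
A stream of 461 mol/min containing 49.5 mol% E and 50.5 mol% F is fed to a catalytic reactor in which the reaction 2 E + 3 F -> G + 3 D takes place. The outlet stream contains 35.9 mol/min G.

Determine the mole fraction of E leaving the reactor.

0.368

For G: n = n₀ + 1ξ → 35.9 = 0 + 1ξ, giving ξ = 35.9 mol/min.
Outlet amounts (n = n₀ + ν ξ):
  E: 228.2 − 2(35.9) = 156.4
  F: 232.8 − 3(35.9) = 125.1
  G: 0 + 1(35.9) = 35.9
  D: 0 + 3(35.9) = 107.7
Total out = 425.1 mol/min; y_E = 156.4 / 425.1 = 0.3679.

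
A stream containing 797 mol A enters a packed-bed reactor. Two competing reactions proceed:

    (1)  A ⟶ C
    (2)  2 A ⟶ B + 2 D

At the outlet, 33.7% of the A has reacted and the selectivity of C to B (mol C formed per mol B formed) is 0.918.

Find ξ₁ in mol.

ξ₁ = 84.5 mol

Conversion of A: A consumed = 0.337 × 797 = 268.6 mol = 1ξ₁ + 2ξ₂.
Selectivity: 1ξ₁ / (1ξ₂) = 0.918 → ξ₁ = 0.918 ξ₂.
Substitute: (1·0.918 + 2) ξ₂ = 268.6 → ξ₂ = 92.05 mol, ξ₁ = 84.5 mol.
Outlet amounts (n = n₀ + Σ ν·ξ):
  A: 797 − 1(84.5) − 2(92.05) = 528.4
  C: 0 + 1(84.5) = 84.5
  B: 0 + 1(92.05) = 92.05
  D: 0 + 2(92.05) = 184.1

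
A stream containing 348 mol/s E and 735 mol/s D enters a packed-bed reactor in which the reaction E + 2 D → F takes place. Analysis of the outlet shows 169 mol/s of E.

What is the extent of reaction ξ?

For E: n = n₀ − 1ξ → 169 = 348 − 1ξ, giving ξ = 179 mol/s.
Outlet amounts (n = n₀ + ν ξ):
  E: 348 − 1(179) = 169
  D: 735 − 2(179) = 377
  F: 0 + 1(179) = 179

ξ = 179 mol/s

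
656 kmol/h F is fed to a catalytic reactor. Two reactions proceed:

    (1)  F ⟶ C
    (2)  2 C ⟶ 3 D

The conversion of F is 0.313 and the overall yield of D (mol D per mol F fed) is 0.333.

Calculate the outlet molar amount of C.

59.7 kmol/h

Conversion of F: F consumed = 1ξ₁ = 0.313 × 656 → ξ₁ = 205.3 kmol/h.
Yield of D: 3ξ₂ / 656 = 0.333 → ξ₂ = 72.82 kmol/h.
Outlet amounts (n = n₀ + Σ ν·ξ):
  F: 656 − 1(205.3) = 450.7
  C: 0 + 1(205.3) − 2(72.82) = 59.7
  D: 0 + 3(72.82) = 218.4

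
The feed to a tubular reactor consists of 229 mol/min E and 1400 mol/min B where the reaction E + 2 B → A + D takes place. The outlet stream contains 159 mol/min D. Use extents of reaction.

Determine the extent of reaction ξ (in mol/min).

For D: n = n₀ + 1ξ → 159 = 0 + 1ξ, giving ξ = 159 mol/min.
Outlet amounts (n = n₀ + ν ξ):
  E: 229 − 1(159) = 70
  B: 1400 − 2(159) = 1082
  A: 0 + 1(159) = 159
  D: 0 + 1(159) = 159

ξ = 159 mol/min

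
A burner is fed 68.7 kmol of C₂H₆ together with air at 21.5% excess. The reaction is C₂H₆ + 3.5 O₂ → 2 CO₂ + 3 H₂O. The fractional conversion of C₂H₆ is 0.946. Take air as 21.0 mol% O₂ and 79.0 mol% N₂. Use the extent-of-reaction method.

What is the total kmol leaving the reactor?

Stoichiometric O₂ = 3.5 × 68.7 = 240.5 kmol; O₂ fed = 240.5 × 1.215 = 292.1 kmol.
N₂ fed = 292.1 × 79/21 = 1099 kmol.
Fuel reacted = 0.946 × 68.7 → ξ = 64.99 kmol.
Outlet (n = n₀ + ν ξ):
  C₂H₆: 68.7 − 1(64.99) = 3.71
  O₂: 292.1 − 3.5(64.99) = 64.68
  N₂: 1099 (inert)
  CO₂: 0 + 2(64.99) = 130
  H₂O: 0 + 3(64.99) = 195
Total out = 3.71 + 64.68 + 1099 + 130 + 195 = 1492 kmol.

1490 kmol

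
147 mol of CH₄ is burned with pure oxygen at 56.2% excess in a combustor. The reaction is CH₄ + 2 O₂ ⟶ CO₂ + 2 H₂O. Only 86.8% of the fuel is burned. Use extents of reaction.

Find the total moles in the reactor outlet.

606 mol

Stoichiometric O₂ = 2 × 147 = 294 mol; O₂ fed = 294 × 1.562 = 459.2 mol.
Fuel reacted = 0.868 × 147 → ξ = 127.6 mol.
Outlet (n = n₀ + ν ξ):
  CH₄: 147 − 1(127.6) = 19.4
  O₂: 459.2 − 2(127.6) = 204
  CO₂: 0 + 1(127.6) = 127.6
  H₂O: 0 + 2(127.6) = 255.2
Total out = 19.4 + 204 + 127.6 + 255.2 = 606.2 mol.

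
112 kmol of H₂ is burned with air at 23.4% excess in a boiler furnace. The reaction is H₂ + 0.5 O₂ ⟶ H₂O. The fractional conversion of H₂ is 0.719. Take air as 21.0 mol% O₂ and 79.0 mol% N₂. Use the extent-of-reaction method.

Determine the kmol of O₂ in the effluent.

Stoichiometric O₂ = 0.5 × 112 = 56 kmol; O₂ fed = 56 × 1.234 = 69.1 kmol.
N₂ fed = 69.1 × 79/21 = 260 kmol.
Fuel reacted = 0.719 × 112 → ξ = 80.53 kmol.
Outlet (n = n₀ + ν ξ):
  H₂: 112 − 1(80.53) = 31.47
  O₂: 69.1 − 0.5(80.53) = 28.84
  N₂: 260 (inert)
  H₂O: 0 + 1(80.53) = 80.53

28.8 kmol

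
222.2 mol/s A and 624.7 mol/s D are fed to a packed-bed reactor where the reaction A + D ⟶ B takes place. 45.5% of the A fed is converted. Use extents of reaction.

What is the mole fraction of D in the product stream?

0.702

A reacted = 0.455 × 222.2 = 101.1 mol/s; ν_A = −1, so ξ = 101.1/1 = 101.1 mol/s.
Outlet amounts (n = n₀ + ν ξ):
  A: 222.2 − 1(101.1) = 121.1
  D: 624.7 − 1(101.1) = 523.6
  B: 0 + 1(101.1) = 101.1
Total out = 745.8 mol/s; y_D = 523.6 / 745.8 = 0.7021.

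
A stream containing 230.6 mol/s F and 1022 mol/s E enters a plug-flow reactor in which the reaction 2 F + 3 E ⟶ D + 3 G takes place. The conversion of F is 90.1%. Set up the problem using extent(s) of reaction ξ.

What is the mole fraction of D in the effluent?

0.0904

F reacted = 0.901 × 230.6 = 207.8 mol/s; ν_F = −2, so ξ = 207.8/2 = 103.9 mol/s.
Outlet amounts (n = n₀ + ν ξ):
  F: 230.6 − 2(103.9) = 22.83
  E: 1022 − 3(103.9) = 710.3
  D: 0 + 1(103.9) = 103.9
  G: 0 + 3(103.9) = 311.7
Total out = 1149 mol/s; y_D = 103.9 / 1149 = 0.09044.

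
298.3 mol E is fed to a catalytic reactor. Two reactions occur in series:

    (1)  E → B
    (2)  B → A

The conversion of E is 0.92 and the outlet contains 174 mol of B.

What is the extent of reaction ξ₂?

Conversion of E: E consumed = 1ξ₁ = 0.92 × 298.3 → ξ₁ = 274.4 mol.
B balance: n_B = 0 + 1ξ₁ − 1ξ₂ = 174 → ξ₂ = (1·274.4 − 174)/1 = 100.4 mol.
Outlet amounts (n = n₀ + Σ ν·ξ):
  E: 298.3 − 1(274.4) = 23.86
  B: 0 + 1(274.4) − 1(100.4) = 174
  A: 0 + 1(100.4) = 100.4

ξ₂ = 100 mol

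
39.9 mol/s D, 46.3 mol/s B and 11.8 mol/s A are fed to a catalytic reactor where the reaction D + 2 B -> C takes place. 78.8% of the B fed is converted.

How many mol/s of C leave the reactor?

18.2 mol/s

B reacted = 0.788 × 46.3 = 36.48 mol/s; ν_B = −2, so ξ = 36.48/2 = 18.24 mol/s.
Outlet amounts (n = n₀ + ν ξ):
  D: 39.9 − 1(18.24) = 21.66
  B: 46.3 − 2(18.24) = 9.816
  C: 0 + 1(18.24) = 18.24
  A: 11.8 (inert)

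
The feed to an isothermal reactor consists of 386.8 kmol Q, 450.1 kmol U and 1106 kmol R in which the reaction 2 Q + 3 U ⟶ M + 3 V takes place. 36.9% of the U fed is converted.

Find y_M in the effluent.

U reacted = 0.369 × 450.1 = 166.1 kmol; ν_U = −3, so ξ = 166.1/3 = 55.36 kmol.
Outlet amounts (n = n₀ + ν ξ):
  Q: 386.8 − 2(55.36) = 276.1
  U: 450.1 − 3(55.36) = 284
  M: 0 + 1(55.36) = 55.36
  V: 0 + 3(55.36) = 166.1
  R: 1106 (inert)
Total out = 1888 kmol; y_M = 55.36 / 1888 = 0.02933.

0.0293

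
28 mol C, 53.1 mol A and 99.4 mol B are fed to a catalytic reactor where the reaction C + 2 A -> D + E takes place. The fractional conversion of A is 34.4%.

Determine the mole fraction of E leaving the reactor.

A reacted = 0.344 × 53.1 = 18.27 mol; ν_A = −2, so ξ = 18.27/2 = 9.133 mol.
Outlet amounts (n = n₀ + ν ξ):
  C: 28 − 1(9.133) = 18.87
  A: 53.1 − 2(9.133) = 34.83
  D: 0 + 1(9.133) = 9.133
  E: 0 + 1(9.133) = 9.133
  B: 99.4 (inert)
Total out = 171.4 mol; y_E = 9.133 / 171.4 = 0.0533.

0.0533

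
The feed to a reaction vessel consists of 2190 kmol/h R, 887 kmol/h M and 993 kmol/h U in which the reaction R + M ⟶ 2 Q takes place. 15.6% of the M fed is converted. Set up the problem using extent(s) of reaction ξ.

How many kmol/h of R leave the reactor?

M reacted = 0.156 × 887 = 138.4 kmol/h; ν_M = −1, so ξ = 138.4/1 = 138.4 kmol/h.
Outlet amounts (n = n₀ + ν ξ):
  R: 2190 − 1(138.4) = 2052
  M: 887 − 1(138.4) = 748.6
  Q: 0 + 2(138.4) = 276.7
  U: 993 (inert)

2050 kmol/h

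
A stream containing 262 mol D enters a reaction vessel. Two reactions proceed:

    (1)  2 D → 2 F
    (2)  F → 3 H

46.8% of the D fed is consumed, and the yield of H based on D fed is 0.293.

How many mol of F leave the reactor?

97 mol

Conversion of D: D consumed = 2ξ₁ = 0.468 × 262 → ξ₁ = 61.31 mol.
Yield of H: 3ξ₂ / 262 = 0.293 → ξ₂ = 25.59 mol.
Outlet amounts (n = n₀ + Σ ν·ξ):
  D: 262 − 2(61.31) = 139.4
  F: 0 + 2(61.31) − 1(25.59) = 97.03
  H: 0 + 3(25.59) = 76.77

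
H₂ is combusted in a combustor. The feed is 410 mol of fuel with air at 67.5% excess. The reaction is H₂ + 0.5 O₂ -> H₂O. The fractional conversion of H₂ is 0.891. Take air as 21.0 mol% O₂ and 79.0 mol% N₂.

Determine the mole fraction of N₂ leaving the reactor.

0.694

Stoichiometric O₂ = 0.5 × 410 = 205 mol; O₂ fed = 205 × 1.675 = 343.4 mol.
N₂ fed = 343.4 × 79/21 = 1292 mol.
Fuel reacted = 0.891 × 410 → ξ = 365.3 mol.
Outlet (n = n₀ + ν ξ):
  H₂: 410 − 1(365.3) = 44.69
  O₂: 343.4 − 0.5(365.3) = 160.7
  N₂: 1292 (inert)
  H₂O: 0 + 1(365.3) = 365.3
Total out = 1862 mol; y_N₂ = 1292 / 1862 = 0.6936.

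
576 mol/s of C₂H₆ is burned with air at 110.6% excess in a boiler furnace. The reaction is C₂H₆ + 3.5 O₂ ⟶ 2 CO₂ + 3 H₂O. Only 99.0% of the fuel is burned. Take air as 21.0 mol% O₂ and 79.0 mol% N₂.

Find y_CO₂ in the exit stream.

Stoichiometric O₂ = 3.5 × 576 = 2016 mol/s; O₂ fed = 2016 × 2.106 = 4246 mol/s.
N₂ fed = 4246 × 79/21 = 15970 mol/s.
Fuel reacted = 0.99 × 576 → ξ = 570.2 mol/s.
Outlet (n = n₀ + ν ξ):
  C₂H₆: 576 − 1(570.2) = 5.76
  O₂: 4246 − 3.5(570.2) = 2250
  N₂: 15970 (inert)
  CO₂: 0 + 2(570.2) = 1140
  H₂O: 0 + 3(570.2) = 1711
Total out = 21080 mol/s; y_CO₂ = 1140 / 21080 = 0.05411.

0.0541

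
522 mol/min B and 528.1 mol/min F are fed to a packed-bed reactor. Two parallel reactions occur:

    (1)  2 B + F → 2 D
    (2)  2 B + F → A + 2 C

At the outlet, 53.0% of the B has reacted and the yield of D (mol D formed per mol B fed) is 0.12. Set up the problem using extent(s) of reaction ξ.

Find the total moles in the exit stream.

Yield of D: 2ξ₁ / 522 = 0.12 → ξ₁ = 31.32 mol/min.
Conversion of B: 2ξ₁ + 2ξ₂ = 0.53 × 522 = 276.7 → ξ₂ = 107 mol/min.
Outlet amounts (n = n₀ + Σ ν·ξ):
  B: 522 − 2(31.32) − 2(107) = 245.3
  F: 528.1 − 1(31.32) − 1(107) = 389.8
  D: 0 + 2(31.32) = 62.64
  A: 0 + 1(107) = 107
  C: 0 + 2(107) = 214
Total out = 245.3 + 389.8 + 62.64 + 107 + 214 = 1019 mol/min.

1020 mol/min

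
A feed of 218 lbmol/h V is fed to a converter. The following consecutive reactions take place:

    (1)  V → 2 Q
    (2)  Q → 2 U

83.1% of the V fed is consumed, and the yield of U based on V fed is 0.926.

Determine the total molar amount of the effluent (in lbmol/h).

Conversion of V: V consumed = 1ξ₁ = 0.831 × 218 → ξ₁ = 181.2 lbmol/h.
Yield of U: 2ξ₂ / 218 = 0.926 → ξ₂ = 100.9 lbmol/h.
Outlet amounts (n = n₀ + Σ ν·ξ):
  V: 218 − 1(181.2) = 36.84
  Q: 0 + 2(181.2) − 1(100.9) = 261.4
  U: 0 + 2(100.9) = 201.9
Total out = 36.84 + 261.4 + 201.9 = 500.1 lbmol/h.

500 lbmol/h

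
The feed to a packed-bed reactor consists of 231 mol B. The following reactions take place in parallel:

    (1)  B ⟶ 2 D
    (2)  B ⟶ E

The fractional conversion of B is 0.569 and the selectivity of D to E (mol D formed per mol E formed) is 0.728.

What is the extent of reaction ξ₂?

Conversion of B: B consumed = 0.569 × 231 = 131.4 mol = 1ξ₁ + 1ξ₂.
Selectivity: 2ξ₁ / (1ξ₂) = 0.728 → ξ₁ = 0.364 ξ₂.
Substitute: (1·0.364 + 1) ξ₂ = 131.4 → ξ₂ = 96.36 mol, ξ₁ = 35.08 mol.
Outlet amounts (n = n₀ + Σ ν·ξ):
  B: 231 − 1(35.08) − 1(96.36) = 99.56
  D: 0 + 2(35.08) = 70.15
  E: 0 + 1(96.36) = 96.36

ξ₂ = 96.4 mol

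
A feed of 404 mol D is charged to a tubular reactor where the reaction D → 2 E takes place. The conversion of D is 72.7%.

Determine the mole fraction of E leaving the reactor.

0.842

D reacted = 0.727 × 404 = 293.7 mol; ν_D = −1, so ξ = 293.7/1 = 293.7 mol.
Outlet amounts (n = n₀ + ν ξ):
  D: 404 − 1(293.7) = 110.3
  E: 0 + 2(293.7) = 587.4
Total out = 697.7 mol; y_E = 587.4 / 697.7 = 0.8419.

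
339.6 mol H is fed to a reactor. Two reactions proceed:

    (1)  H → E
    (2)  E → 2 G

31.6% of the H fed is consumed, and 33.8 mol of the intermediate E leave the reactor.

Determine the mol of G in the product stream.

147 mol

Conversion of H: H consumed = 1ξ₁ = 0.316 × 339.6 → ξ₁ = 107.3 mol.
E balance: n_E = 0 + 1ξ₁ − 1ξ₂ = 33.8 → ξ₂ = (1·107.3 − 33.8)/1 = 73.51 mol.
Outlet amounts (n = n₀ + Σ ν·ξ):
  H: 339.6 − 1(107.3) = 232.3
  E: 0 + 1(107.3) − 1(73.51) = 33.8
  G: 0 + 2(73.51) = 147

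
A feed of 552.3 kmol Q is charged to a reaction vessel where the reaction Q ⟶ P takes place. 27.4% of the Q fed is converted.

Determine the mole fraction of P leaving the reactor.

Q reacted = 0.274 × 552.3 = 151.3 kmol; ν_Q = −1, so ξ = 151.3/1 = 151.3 kmol.
Outlet amounts (n = n₀ + ν ξ):
  Q: 552.3 − 1(151.3) = 401
  P: 0 + 1(151.3) = 151.3
Total out = 552.3 kmol; y_P = 151.3 / 552.3 = 0.274.

0.274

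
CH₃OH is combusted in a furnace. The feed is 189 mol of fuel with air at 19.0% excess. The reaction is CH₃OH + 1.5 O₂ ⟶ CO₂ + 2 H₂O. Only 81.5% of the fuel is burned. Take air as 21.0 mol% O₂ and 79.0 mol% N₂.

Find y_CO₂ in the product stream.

0.0823

Stoichiometric O₂ = 1.5 × 189 = 283.5 mol; O₂ fed = 283.5 × 1.190 = 337.4 mol.
N₂ fed = 337.4 × 79/21 = 1269 mol.
Fuel reacted = 0.815 × 189 → ξ = 154 mol.
Outlet (n = n₀ + ν ξ):
  CH₃OH: 189 − 1(154) = 34.97
  O₂: 337.4 − 1.5(154) = 106.3
  N₂: 1269 (inert)
  CO₂: 0 + 1(154) = 154
  H₂O: 0 + 2(154) = 308.1
Total out = 1873 mol; y_CO₂ = 154 / 1873 = 0.08226.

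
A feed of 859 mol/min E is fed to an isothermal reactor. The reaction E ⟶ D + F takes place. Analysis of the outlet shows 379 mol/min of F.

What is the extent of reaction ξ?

ξ = 379 mol/min

For F: n = n₀ + 1ξ → 379 = 0 + 1ξ, giving ξ = 379 mol/min.
Outlet amounts (n = n₀ + ν ξ):
  E: 859 − 1(379) = 480
  D: 0 + 1(379) = 379
  F: 0 + 1(379) = 379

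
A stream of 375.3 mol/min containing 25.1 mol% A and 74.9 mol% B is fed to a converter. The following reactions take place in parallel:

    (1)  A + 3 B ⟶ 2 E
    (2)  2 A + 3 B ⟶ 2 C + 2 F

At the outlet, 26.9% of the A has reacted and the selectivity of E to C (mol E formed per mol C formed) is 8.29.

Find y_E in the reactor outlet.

Conversion of A: A consumed = 0.269 × 94.2 = 25.34 mol/min = 1ξ₁ + 2ξ₂.
Selectivity: 2ξ₁ / (2ξ₂) = 8.29 → ξ₁ = 8.29 ξ₂.
Substitute: (1·8.29 + 2) ξ₂ = 25.34 → ξ₂ = 2.463 mol/min, ξ₁ = 20.41 mol/min.
Outlet amounts (n = n₀ + Σ ν·ξ):
  A: 94.2 − 1(20.41) − 2(2.463) = 68.86
  B: 281.1 − 3(20.41) − 3(2.463) = 212.5
  E: 0 + 2(20.41) = 40.83
  C: 0 + 2(2.463) = 4.925
  F: 0 + 2(2.463) = 4.925
Total out = 332 mol/min; y_E = 40.83 / 332 = 0.123.

0.123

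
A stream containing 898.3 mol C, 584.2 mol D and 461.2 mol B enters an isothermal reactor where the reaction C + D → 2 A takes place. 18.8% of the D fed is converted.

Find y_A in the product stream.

D reacted = 0.188 × 584.2 = 109.8 mol; ν_D = −1, so ξ = 109.8/1 = 109.8 mol.
Outlet amounts (n = n₀ + ν ξ):
  C: 898.3 − 1(109.8) = 788.5
  D: 584.2 − 1(109.8) = 474.4
  A: 0 + 2(109.8) = 219.7
  B: 461.2 (inert)
Total out = 1944 mol; y_A = 219.7 / 1944 = 0.113.

0.113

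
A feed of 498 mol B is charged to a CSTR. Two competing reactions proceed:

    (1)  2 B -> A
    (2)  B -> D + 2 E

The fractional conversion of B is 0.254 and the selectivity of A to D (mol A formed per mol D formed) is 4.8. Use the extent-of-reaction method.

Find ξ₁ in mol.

ξ₁ = 57.3 mol

Conversion of B: B consumed = 0.254 × 498 = 126.5 mol = 2ξ₁ + 1ξ₂.
Selectivity: 1ξ₁ / (1ξ₂) = 4.8 → ξ₁ = 4.8 ξ₂.
Substitute: (2·4.8 + 1) ξ₂ = 126.5 → ξ₂ = 11.93 mol, ξ₁ = 57.28 mol.
Outlet amounts (n = n₀ + Σ ν·ξ):
  B: 498 − 2(57.28) − 1(11.93) = 371.5
  A: 0 + 1(57.28) = 57.28
  D: 0 + 1(11.93) = 11.93
  E: 0 + 2(11.93) = 23.87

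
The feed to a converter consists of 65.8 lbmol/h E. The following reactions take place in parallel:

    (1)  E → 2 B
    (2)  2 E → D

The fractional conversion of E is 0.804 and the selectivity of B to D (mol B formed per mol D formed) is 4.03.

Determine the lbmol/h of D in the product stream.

Conversion of E: E consumed = 0.804 × 65.8 = 52.9 lbmol/h = 1ξ₁ + 2ξ₂.
Selectivity: 2ξ₁ / (1ξ₂) = 4.03 → ξ₁ = 2.015 ξ₂.
Substitute: (1·2.015 + 2) ξ₂ = 52.9 → ξ₂ = 13.18 lbmol/h, ξ₁ = 26.55 lbmol/h.
Outlet amounts (n = n₀ + Σ ν·ξ):
  E: 65.8 − 1(26.55) − 2(13.18) = 12.9
  B: 0 + 2(26.55) = 53.1
  D: 0 + 1(13.18) = 13.18

13.2 lbmol/h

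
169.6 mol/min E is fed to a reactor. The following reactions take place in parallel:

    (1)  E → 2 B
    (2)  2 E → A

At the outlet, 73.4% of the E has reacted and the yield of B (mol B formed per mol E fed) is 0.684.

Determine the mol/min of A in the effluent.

Yield of B: 2ξ₁ / 169.6 = 0.684 → ξ₁ = 58 mol/min.
Conversion of E: 1ξ₁ + 2ξ₂ = 0.734 × 169.6 = 124.5 → ξ₂ = 33.24 mol/min.
Outlet amounts (n = n₀ + Σ ν·ξ):
  E: 169.6 − 1(58) − 2(33.24) = 45.11
  B: 0 + 2(58) = 116
  A: 0 + 1(33.24) = 33.24

33.2 mol/min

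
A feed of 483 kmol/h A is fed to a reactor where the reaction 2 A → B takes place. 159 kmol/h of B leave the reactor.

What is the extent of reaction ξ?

ξ = 159 kmol/h

For B: n = n₀ + 1ξ → 159 = 0 + 1ξ, giving ξ = 159 kmol/h.
Outlet amounts (n = n₀ + ν ξ):
  A: 483 − 2(159) = 165
  B: 0 + 1(159) = 159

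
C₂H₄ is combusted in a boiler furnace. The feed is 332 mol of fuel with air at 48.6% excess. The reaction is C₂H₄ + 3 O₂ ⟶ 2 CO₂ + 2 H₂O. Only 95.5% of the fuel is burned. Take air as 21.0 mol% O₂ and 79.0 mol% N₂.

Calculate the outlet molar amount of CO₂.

634 mol

Stoichiometric O₂ = 3 × 332 = 996 mol; O₂ fed = 996 × 1.486 = 1480 mol.
N₂ fed = 1480 × 79/21 = 5568 mol.
Fuel reacted = 0.955 × 332 → ξ = 317.1 mol.
Outlet (n = n₀ + ν ξ):
  C₂H₄: 332 − 1(317.1) = 14.94
  O₂: 1480 − 3(317.1) = 528.9
  N₂: 5568 (inert)
  CO₂: 0 + 2(317.1) = 634.1
  H₂O: 0 + 2(317.1) = 634.1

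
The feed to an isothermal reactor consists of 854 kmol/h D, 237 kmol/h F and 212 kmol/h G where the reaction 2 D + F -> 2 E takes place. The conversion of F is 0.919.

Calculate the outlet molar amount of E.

F reacted = 0.919 × 237 = 217.8 kmol/h; ν_F = −1, so ξ = 217.8/1 = 217.8 kmol/h.
Outlet amounts (n = n₀ + ν ξ):
  D: 854 − 2(217.8) = 418.4
  F: 237 − 1(217.8) = 19.2
  E: 0 + 2(217.8) = 435.6
  G: 212 (inert)

436 kmol/h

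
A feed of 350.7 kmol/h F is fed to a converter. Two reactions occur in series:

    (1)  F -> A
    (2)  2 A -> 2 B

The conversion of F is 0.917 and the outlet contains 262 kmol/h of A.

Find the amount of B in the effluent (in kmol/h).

Conversion of F: F consumed = 1ξ₁ = 0.917 × 350.7 → ξ₁ = 321.6 kmol/h.
A balance: n_A = 0 + 1ξ₁ − 2ξ₂ = 262 → ξ₂ = (1·321.6 − 262)/2 = 29.8 kmol/h.
Outlet amounts (n = n₀ + Σ ν·ξ):
  F: 350.7 − 1(321.6) = 29.11
  A: 0 + 1(321.6) − 2(29.8) = 262
  B: 0 + 2(29.8) = 59.59

59.6 kmol/h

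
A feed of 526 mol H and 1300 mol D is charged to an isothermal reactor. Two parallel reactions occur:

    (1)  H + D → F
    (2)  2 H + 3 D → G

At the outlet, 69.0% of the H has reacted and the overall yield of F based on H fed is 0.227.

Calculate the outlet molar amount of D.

815 mol

Yield of F: 1ξ₁ / 526 = 0.227 → ξ₁ = 119.4 mol.
Conversion of H: 1ξ₁ + 2ξ₂ = 0.69 × 526 = 362.9 → ξ₂ = 121.8 mol.
Outlet amounts (n = n₀ + Σ ν·ξ):
  H: 526 − 1(119.4) − 2(121.8) = 163.1
  D: 1300 − 1(119.4) − 3(121.8) = 815.3
  F: 0 + 1(119.4) = 119.4
  G: 0 + 1(121.8) = 121.8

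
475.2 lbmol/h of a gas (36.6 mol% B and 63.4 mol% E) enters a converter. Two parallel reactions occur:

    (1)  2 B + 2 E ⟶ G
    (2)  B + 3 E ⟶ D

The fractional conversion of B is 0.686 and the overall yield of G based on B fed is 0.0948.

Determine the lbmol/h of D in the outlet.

86.3 lbmol/h

Yield of G: 1ξ₁ / 173.9 = 0.0948 → ξ₁ = 16.49 lbmol/h.
Conversion of B: 2ξ₁ + 1ξ₂ = 0.686 × 173.9 = 119.3 → ξ₂ = 86.34 lbmol/h.
Outlet amounts (n = n₀ + Σ ν·ξ):
  B: 173.9 − 2(16.49) − 1(86.34) = 54.61
  E: 301.3 − 2(16.49) − 3(86.34) = 9.295
  G: 0 + 1(16.49) = 16.49
  D: 0 + 1(86.34) = 86.34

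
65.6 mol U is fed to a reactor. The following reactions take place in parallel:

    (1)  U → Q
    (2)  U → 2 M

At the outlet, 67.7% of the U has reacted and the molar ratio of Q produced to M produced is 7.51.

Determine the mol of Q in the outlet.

Conversion of U: U consumed = 0.677 × 65.6 = 44.41 mol = 1ξ₁ + 1ξ₂.
Selectivity: 1ξ₁ / (2ξ₂) = 7.51 → ξ₁ = 15.02 ξ₂.
Substitute: (1·15.02 + 1) ξ₂ = 44.41 → ξ₂ = 2.772 mol, ξ₁ = 41.64 mol.
Outlet amounts (n = n₀ + Σ ν·ξ):
  U: 65.6 − 1(41.64) − 1(2.772) = 21.19
  Q: 0 + 1(41.64) = 41.64
  M: 0 + 2(2.772) = 5.544

41.6 mol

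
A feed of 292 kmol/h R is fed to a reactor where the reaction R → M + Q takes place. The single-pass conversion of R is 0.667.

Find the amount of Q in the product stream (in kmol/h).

195 kmol/h

R reacted = 0.667 × 292 = 194.8 kmol/h; ν_R = −1, so ξ = 194.8/1 = 194.8 kmol/h.
Outlet amounts (n = n₀ + ν ξ):
  R: 292 − 1(194.8) = 97.24
  M: 0 + 1(194.8) = 194.8
  Q: 0 + 1(194.8) = 194.8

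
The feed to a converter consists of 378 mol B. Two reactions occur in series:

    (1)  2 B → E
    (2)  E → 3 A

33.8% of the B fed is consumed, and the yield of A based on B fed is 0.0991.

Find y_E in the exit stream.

Conversion of B: B consumed = 2ξ₁ = 0.338 × 378 → ξ₁ = 63.88 mol.
Yield of A: 3ξ₂ / 378 = 0.0991 → ξ₂ = 12.49 mol.
Outlet amounts (n = n₀ + Σ ν·ξ):
  B: 378 − 2(63.88) = 250.2
  E: 0 + 1(63.88) − 1(12.49) = 51.4
  A: 0 + 3(12.49) = 37.46
Total out = 339.1 mol; y_E = 51.4 / 339.1 = 0.1516.

0.152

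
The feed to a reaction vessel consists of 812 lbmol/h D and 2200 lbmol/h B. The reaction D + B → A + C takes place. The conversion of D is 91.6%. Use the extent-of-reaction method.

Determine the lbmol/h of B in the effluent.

D reacted = 0.916 × 812 = 743.8 lbmol/h; ν_D = −1, so ξ = 743.8/1 = 743.8 lbmol/h.
Outlet amounts (n = n₀ + ν ξ):
  D: 812 − 1(743.8) = 68.21
  B: 2200 − 1(743.8) = 1456
  A: 0 + 1(743.8) = 743.8
  C: 0 + 1(743.8) = 743.8

1460 lbmol/h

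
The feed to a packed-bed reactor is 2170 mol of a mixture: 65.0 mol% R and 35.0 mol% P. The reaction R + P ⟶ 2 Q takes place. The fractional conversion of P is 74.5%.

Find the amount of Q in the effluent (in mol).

1130 mol

P reacted = 0.745 × 759.5 = 565.8 mol; ν_P = −1, so ξ = 565.8/1 = 565.8 mol.
Outlet amounts (n = n₀ + ν ξ):
  R: 1410 − 1(565.8) = 844.7
  P: 759.5 − 1(565.8) = 193.7
  Q: 0 + 2(565.8) = 1132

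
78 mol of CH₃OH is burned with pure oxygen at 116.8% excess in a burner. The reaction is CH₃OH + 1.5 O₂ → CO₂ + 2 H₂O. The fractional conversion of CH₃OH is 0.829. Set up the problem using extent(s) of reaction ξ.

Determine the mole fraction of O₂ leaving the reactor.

Stoichiometric O₂ = 1.5 × 78 = 117 mol; O₂ fed = 117 × 2.168 = 253.7 mol.
Fuel reacted = 0.829 × 78 → ξ = 64.66 mol.
Outlet (n = n₀ + ν ξ):
  CH₃OH: 78 − 1(64.66) = 13.34
  O₂: 253.7 − 1.5(64.66) = 156.7
  CO₂: 0 + 1(64.66) = 64.66
  H₂O: 0 + 2(64.66) = 129.3
Total out = 364 mol; y_O₂ = 156.7 / 364 = 0.4304.

0.43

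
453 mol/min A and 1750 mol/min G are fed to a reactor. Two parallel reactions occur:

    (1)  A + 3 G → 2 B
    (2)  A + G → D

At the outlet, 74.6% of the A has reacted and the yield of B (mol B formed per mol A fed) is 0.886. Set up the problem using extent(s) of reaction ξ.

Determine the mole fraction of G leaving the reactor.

0.607

Yield of B: 2ξ₁ / 453 = 0.886 → ξ₁ = 200.7 mol/min.
Conversion of A: 1ξ₁ + 1ξ₂ = 0.746 × 453 = 337.9 → ξ₂ = 137.3 mol/min.
Outlet amounts (n = n₀ + Σ ν·ξ):
  A: 453 − 1(200.7) − 1(137.3) = 115.1
  G: 1750 − 3(200.7) − 1(137.3) = 1011
  B: 0 + 2(200.7) = 401.4
  D: 0 + 1(137.3) = 137.3
Total out = 1664 mol/min; y_G = 1011 / 1664 = 0.6073.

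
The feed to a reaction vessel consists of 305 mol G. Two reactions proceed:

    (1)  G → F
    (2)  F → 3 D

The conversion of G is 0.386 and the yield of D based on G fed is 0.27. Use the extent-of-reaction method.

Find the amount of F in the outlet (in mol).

Conversion of G: G consumed = 1ξ₁ = 0.386 × 305 → ξ₁ = 117.7 mol.
Yield of D: 3ξ₂ / 305 = 0.27 → ξ₂ = 27.45 mol.
Outlet amounts (n = n₀ + Σ ν·ξ):
  G: 305 − 1(117.7) = 187.3
  F: 0 + 1(117.7) − 1(27.45) = 90.28
  D: 0 + 3(27.45) = 82.35

90.3 mol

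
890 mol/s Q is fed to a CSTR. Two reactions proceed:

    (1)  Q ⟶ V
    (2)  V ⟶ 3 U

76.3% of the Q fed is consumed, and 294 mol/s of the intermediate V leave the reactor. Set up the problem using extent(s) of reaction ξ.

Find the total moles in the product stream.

1660 mol/s

Conversion of Q: Q consumed = 1ξ₁ = 0.763 × 890 → ξ₁ = 679.1 mol/s.
V balance: n_V = 0 + 1ξ₁ − 1ξ₂ = 294 → ξ₂ = (1·679.1 − 294)/1 = 385.1 mol/s.
Outlet amounts (n = n₀ + Σ ν·ξ):
  Q: 890 − 1(679.1) = 210.9
  V: 0 + 1(679.1) − 1(385.1) = 294
  U: 0 + 3(385.1) = 1155
Total out = 210.9 + 294 + 1155 = 1660 mol/s.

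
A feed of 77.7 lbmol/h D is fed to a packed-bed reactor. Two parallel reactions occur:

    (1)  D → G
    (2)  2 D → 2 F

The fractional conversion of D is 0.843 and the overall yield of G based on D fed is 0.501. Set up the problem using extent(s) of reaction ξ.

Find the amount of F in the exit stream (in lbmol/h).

Yield of G: 1ξ₁ / 77.7 = 0.501 → ξ₁ = 38.93 lbmol/h.
Conversion of D: 1ξ₁ + 2ξ₂ = 0.843 × 77.7 = 65.5 → ξ₂ = 13.29 lbmol/h.
Outlet amounts (n = n₀ + Σ ν·ξ):
  D: 77.7 − 1(38.93) − 2(13.29) = 12.2
  G: 0 + 1(38.93) = 38.93
  F: 0 + 2(13.29) = 26.57

26.6 lbmol/h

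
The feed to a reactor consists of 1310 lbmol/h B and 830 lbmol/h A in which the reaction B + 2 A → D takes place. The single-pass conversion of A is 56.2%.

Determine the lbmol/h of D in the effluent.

233 lbmol/h

A reacted = 0.562 × 830 = 466.5 lbmol/h; ν_A = −2, so ξ = 466.5/2 = 233.2 lbmol/h.
Outlet amounts (n = n₀ + ν ξ):
  B: 1310 − 1(233.2) = 1077
  A: 830 − 2(233.2) = 363.5
  D: 0 + 1(233.2) = 233.2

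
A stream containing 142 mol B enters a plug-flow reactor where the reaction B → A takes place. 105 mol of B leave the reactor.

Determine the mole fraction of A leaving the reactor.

0.261

For B: n = n₀ − 1ξ → 105 = 142 − 1ξ, giving ξ = 37 mol.
Outlet amounts (n = n₀ + ν ξ):
  B: 142 − 1(37) = 105
  A: 0 + 1(37) = 37
Total out = 142 mol; y_A = 37 / 142 = 0.2606.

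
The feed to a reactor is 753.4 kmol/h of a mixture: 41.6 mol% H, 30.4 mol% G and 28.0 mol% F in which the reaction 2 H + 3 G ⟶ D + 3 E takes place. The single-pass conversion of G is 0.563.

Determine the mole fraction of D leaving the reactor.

0.0605

G reacted = 0.563 × 229 = 128.9 kmol/h; ν_G = −3, so ξ = 128.9/3 = 42.98 kmol/h.
Outlet amounts (n = n₀ + ν ξ):
  H: 313.4 − 2(42.98) = 227.5
  G: 229 − 3(42.98) = 100.1
  D: 0 + 1(42.98) = 42.98
  E: 0 + 3(42.98) = 128.9
  F: 211 (inert)
Total out = 710.4 kmol/h; y_D = 42.98 / 710.4 = 0.0605.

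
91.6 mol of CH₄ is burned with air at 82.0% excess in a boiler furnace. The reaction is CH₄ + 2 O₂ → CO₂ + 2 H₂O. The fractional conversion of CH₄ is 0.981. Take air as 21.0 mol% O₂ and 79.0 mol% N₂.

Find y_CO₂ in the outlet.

0.0535

Stoichiometric O₂ = 2 × 91.6 = 183.2 mol; O₂ fed = 183.2 × 1.820 = 333.4 mol.
N₂ fed = 333.4 × 79/21 = 1254 mol.
Fuel reacted = 0.981 × 91.6 → ξ = 89.86 mol.
Outlet (n = n₀ + ν ξ):
  CH₄: 91.6 − 1(89.86) = 1.74
  O₂: 333.4 − 2(89.86) = 153.7
  N₂: 1254 (inert)
  CO₂: 0 + 1(89.86) = 89.86
  H₂O: 0 + 2(89.86) = 179.7
Total out = 1679 mol; y_CO₂ = 89.86 / 1679 = 0.05351.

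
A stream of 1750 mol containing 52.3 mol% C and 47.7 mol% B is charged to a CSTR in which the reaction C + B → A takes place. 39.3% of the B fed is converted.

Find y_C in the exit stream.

0.413

B reacted = 0.393 × 834.8 = 328.1 mol; ν_B = −1, so ξ = 328.1/1 = 328.1 mol.
Outlet amounts (n = n₀ + ν ξ):
  C: 915.2 − 1(328.1) = 587.2
  B: 834.8 − 1(328.1) = 506.7
  A: 0 + 1(328.1) = 328.1
Total out = 1422 mol; y_C = 587.2 / 1422 = 0.413.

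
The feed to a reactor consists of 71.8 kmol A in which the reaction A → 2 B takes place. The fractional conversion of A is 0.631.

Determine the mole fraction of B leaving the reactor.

A reacted = 0.631 × 71.8 = 45.31 kmol; ν_A = −1, so ξ = 45.31/1 = 45.31 kmol.
Outlet amounts (n = n₀ + ν ξ):
  A: 71.8 − 1(45.31) = 26.49
  B: 0 + 2(45.31) = 90.61
Total out = 117.1 kmol; y_B = 90.61 / 117.1 = 0.7738.

0.774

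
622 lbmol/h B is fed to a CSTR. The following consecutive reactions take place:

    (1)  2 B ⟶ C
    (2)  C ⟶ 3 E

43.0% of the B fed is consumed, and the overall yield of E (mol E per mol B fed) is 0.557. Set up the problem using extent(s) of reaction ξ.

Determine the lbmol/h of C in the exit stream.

18.2 lbmol/h

Conversion of B: B consumed = 2ξ₁ = 0.43 × 622 → ξ₁ = 133.7 lbmol/h.
Yield of E: 3ξ₂ / 622 = 0.557 → ξ₂ = 115.5 lbmol/h.
Outlet amounts (n = n₀ + Σ ν·ξ):
  B: 622 − 2(133.7) = 354.5
  C: 0 + 1(133.7) − 1(115.5) = 18.25
  E: 0 + 3(115.5) = 346.5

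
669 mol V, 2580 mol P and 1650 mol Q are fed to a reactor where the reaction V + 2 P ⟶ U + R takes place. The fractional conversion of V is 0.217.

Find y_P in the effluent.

0.482

V reacted = 0.217 × 669 = 145.2 mol; ν_V = −1, so ξ = 145.2/1 = 145.2 mol.
Outlet amounts (n = n₀ + ν ξ):
  V: 669 − 1(145.2) = 523.8
  P: 2580 − 2(145.2) = 2290
  U: 0 + 1(145.2) = 145.2
  R: 0 + 1(145.2) = 145.2
  Q: 1650 (inert)
Total out = 4754 mol; y_P = 2290 / 4754 = 0.4816.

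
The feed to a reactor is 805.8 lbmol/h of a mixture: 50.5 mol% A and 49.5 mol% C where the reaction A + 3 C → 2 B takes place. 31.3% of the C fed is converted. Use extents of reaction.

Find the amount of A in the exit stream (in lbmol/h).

C reacted = 0.313 × 398.9 = 124.8 lbmol/h; ν_C = −3, so ξ = 124.8/3 = 41.62 lbmol/h.
Outlet amounts (n = n₀ + ν ξ):
  A: 406.9 − 1(41.62) = 365.3
  C: 398.9 − 3(41.62) = 274
  B: 0 + 2(41.62) = 83.23

365 lbmol/h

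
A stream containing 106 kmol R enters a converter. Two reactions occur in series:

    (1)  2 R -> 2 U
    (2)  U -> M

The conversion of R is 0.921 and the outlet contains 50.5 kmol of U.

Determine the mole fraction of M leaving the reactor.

0.445

Conversion of R: R consumed = 2ξ₁ = 0.921 × 106 → ξ₁ = 48.81 kmol.
U balance: n_U = 0 + 2ξ₁ − 1ξ₂ = 50.5 → ξ₂ = (2·48.81 − 50.5)/1 = 47.13 kmol.
Outlet amounts (n = n₀ + Σ ν·ξ):
  R: 106 − 2(48.81) = 8.374
  U: 0 + 2(48.81) − 1(47.13) = 50.5
  M: 0 + 1(47.13) = 47.13
Total out = 106 kmol; y_M = 47.13 / 106 = 0.4446.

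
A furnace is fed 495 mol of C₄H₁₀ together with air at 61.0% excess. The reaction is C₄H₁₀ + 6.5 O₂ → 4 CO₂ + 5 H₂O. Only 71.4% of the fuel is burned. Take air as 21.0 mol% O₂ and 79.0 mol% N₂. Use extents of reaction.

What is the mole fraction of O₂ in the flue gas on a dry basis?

0.12

Stoichiometric O₂ = 6.5 × 495 = 3218 mol; O₂ fed = 3218 × 1.610 = 5180 mol.
N₂ fed = 5180 × 79/21 = 19490 mol.
Fuel reacted = 0.714 × 495 → ξ = 353.4 mol.
Outlet (n = n₀ + ν ξ):
  C₄H₁₀: 495 − 1(353.4) = 141.6
  O₂: 5180 − 6.5(353.4) = 2883
  N₂: 19490 (inert)
  CO₂: 0 + 4(353.4) = 1414
  H₂O: 0 + 5(353.4) = 1767
Dry total = 23930 mol; y_O₂ (dry) = 2883 / 23930 = 0.1205.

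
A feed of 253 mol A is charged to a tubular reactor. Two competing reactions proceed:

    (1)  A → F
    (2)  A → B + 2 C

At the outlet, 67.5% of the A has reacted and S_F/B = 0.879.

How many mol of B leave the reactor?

90.9 mol

Conversion of A: A consumed = 0.675 × 253 = 170.8 mol = 1ξ₁ + 1ξ₂.
Selectivity: 1ξ₁ / (1ξ₂) = 0.879 → ξ₁ = 0.879 ξ₂.
Substitute: (1·0.879 + 1) ξ₂ = 170.8 → ξ₂ = 90.89 mol, ξ₁ = 79.89 mol.
Outlet amounts (n = n₀ + Σ ν·ξ):
  A: 253 − 1(79.89) − 1(90.89) = 82.22
  F: 0 + 1(79.89) = 79.89
  B: 0 + 1(90.89) = 90.89
  C: 0 + 2(90.89) = 181.8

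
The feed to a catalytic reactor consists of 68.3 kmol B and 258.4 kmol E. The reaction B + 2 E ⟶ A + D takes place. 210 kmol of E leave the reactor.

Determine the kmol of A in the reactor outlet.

For E: n = n₀ − 2ξ → 210 = 258.4 − 2ξ, giving ξ = 24.2 kmol.
Outlet amounts (n = n₀ + ν ξ):
  B: 68.3 − 1(24.2) = 44.1
  E: 258.4 − 2(24.2) = 210
  A: 0 + 1(24.2) = 24.2
  D: 0 + 1(24.2) = 24.2

24.2 kmol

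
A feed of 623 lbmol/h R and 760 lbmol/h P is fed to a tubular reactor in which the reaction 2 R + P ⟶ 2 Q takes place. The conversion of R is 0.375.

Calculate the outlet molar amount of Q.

R reacted = 0.375 × 623 = 233.6 lbmol/h; ν_R = −2, so ξ = 233.6/2 = 116.8 lbmol/h.
Outlet amounts (n = n₀ + ν ξ):
  R: 623 − 2(116.8) = 389.4
  P: 760 − 1(116.8) = 643.2
  Q: 0 + 2(116.8) = 233.6

234 lbmol/h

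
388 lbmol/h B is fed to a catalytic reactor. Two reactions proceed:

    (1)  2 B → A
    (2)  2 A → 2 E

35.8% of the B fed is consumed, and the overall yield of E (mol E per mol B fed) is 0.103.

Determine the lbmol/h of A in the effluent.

29.5 lbmol/h

Conversion of B: B consumed = 2ξ₁ = 0.358 × 388 → ξ₁ = 69.45 lbmol/h.
Yield of E: 2ξ₂ / 388 = 0.103 → ξ₂ = 19.98 lbmol/h.
Outlet amounts (n = n₀ + Σ ν·ξ):
  B: 388 − 2(69.45) = 249.1
  A: 0 + 1(69.45) − 2(19.98) = 29.49
  E: 0 + 2(19.98) = 39.96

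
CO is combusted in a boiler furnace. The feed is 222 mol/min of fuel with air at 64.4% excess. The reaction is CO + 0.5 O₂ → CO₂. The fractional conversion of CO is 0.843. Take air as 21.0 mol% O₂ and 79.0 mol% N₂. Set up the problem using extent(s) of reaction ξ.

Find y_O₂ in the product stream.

Stoichiometric O₂ = 0.5 × 222 = 111 mol/min; O₂ fed = 111 × 1.644 = 182.5 mol/min.
N₂ fed = 182.5 × 79/21 = 686.5 mol/min.
Fuel reacted = 0.843 × 222 → ξ = 187.1 mol/min.
Outlet (n = n₀ + ν ξ):
  CO: 222 − 1(187.1) = 34.85
  O₂: 182.5 − 0.5(187.1) = 88.91
  N₂: 686.5 (inert)
  CO₂: 0 + 1(187.1) = 187.1
Total out = 997.4 mol/min; y_O₂ = 88.91 / 997.4 = 0.08914.

0.0891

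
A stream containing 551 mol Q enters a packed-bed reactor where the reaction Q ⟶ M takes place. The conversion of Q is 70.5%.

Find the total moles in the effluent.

Q reacted = 0.705 × 551 = 388.5 mol; ν_Q = −1, so ξ = 388.5/1 = 388.5 mol.
Outlet amounts (n = n₀ + ν ξ):
  Q: 551 − 1(388.5) = 162.5
  M: 0 + 1(388.5) = 388.5
Total out = 162.5 + 388.5 = 551 mol.

551 mol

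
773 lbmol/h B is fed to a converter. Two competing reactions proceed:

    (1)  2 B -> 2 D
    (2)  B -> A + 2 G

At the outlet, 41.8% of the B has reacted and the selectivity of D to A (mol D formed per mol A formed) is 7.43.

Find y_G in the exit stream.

Conversion of B: B consumed = 0.418 × 773 = 323.1 lbmol/h = 2ξ₁ + 1ξ₂.
Selectivity: 2ξ₁ / (1ξ₂) = 7.43 → ξ₁ = 3.715 ξ₂.
Substitute: (2·3.715 + 1) ξ₂ = 323.1 → ξ₂ = 38.33 lbmol/h, ξ₁ = 142.4 lbmol/h.
Outlet amounts (n = n₀ + Σ ν·ξ):
  B: 773 − 2(142.4) − 1(38.33) = 449.9
  D: 0 + 2(142.4) = 284.8
  A: 0 + 1(38.33) = 38.33
  G: 0 + 2(38.33) = 76.66
Total out = 849.7 lbmol/h; y_G = 76.66 / 849.7 = 0.09022.

0.0902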